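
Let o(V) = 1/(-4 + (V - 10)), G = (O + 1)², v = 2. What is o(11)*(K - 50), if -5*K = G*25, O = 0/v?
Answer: 55/3 ≈ 18.333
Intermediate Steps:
O = 0 (O = 0/2 = 0*(½) = 0)
G = 1 (G = (0 + 1)² = 1² = 1)
o(V) = 1/(-14 + V) (o(V) = 1/(-4 + (-10 + V)) = 1/(-14 + V))
K = -5 (K = -25/5 = -⅕*25 = -5)
o(11)*(K - 50) = (-5 - 50)/(-14 + 11) = -55/(-3) = -⅓*(-55) = 55/3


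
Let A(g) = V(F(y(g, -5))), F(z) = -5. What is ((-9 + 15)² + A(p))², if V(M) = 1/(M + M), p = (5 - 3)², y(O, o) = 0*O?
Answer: 128881/100 ≈ 1288.8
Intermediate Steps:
y(O, o) = 0
p = 4 (p = 2² = 4)
V(M) = 1/(2*M)
A(g) = -⅒ (A(g) = (½)/(-5) = (½)*(-⅕) = -⅒)
((-9 + 15)² + A(p))² = ((-9 + 15)² - ⅒)² = (6² - ⅒)² = (36 - ⅒)² = (359/10)² = 128881/100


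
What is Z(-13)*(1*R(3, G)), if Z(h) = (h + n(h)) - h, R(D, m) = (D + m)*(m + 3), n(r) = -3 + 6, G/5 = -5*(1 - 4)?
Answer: 18252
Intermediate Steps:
G = 75 (G = 5*(-5*(1 - 4)) = 5*(-5*(-3)) = 5*15 = 75)
n(r) = 3
R(D, m) = (3 + m)*(D + m) (R(D, m) = (D + m)*(3 + m) = (3 + m)*(D + m))
Z(h) = 3 (Z(h) = (h + 3) - h = (3 + h) - h = 3)
Z(-13)*(1*R(3, G)) = 3*(1*(75**2 + 3*3 + 3*75 + 3*75)) = 3*(1*(5625 + 9 + 225 + 225)) = 3*(1*6084) = 3*6084 = 18252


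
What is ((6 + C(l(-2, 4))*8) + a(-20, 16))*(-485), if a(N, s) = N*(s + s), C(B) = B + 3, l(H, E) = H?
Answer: 303610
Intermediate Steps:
C(B) = 3 + B
a(N, s) = 2*N*s (a(N, s) = N*(2*s) = 2*N*s)
((6 + C(l(-2, 4))*8) + a(-20, 16))*(-485) = ((6 + (3 - 2)*8) + 2*(-20)*16)*(-485) = ((6 + 1*8) - 640)*(-485) = ((6 + 8) - 640)*(-485) = (14 - 640)*(-485) = -626*(-485) = 303610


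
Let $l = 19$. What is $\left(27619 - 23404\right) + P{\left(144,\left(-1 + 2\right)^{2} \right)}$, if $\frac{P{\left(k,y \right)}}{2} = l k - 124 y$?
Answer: $9439$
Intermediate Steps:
$P{\left(k,y \right)} = - 248 y + 38 k$ ($P{\left(k,y \right)} = 2 \left(19 k - 124 y\right) = 2 \left(- 124 y + 19 k\right) = - 248 y + 38 k$)
$\left(27619 - 23404\right) + P{\left(144,\left(-1 + 2\right)^{2} \right)} = \left(27619 - 23404\right) + \left(- 248 \left(-1 + 2\right)^{2} + 38 \cdot 144\right) = 4215 + \left(- 248 \cdot 1^{2} + 5472\right) = 4215 + \left(\left(-248\right) 1 + 5472\right) = 4215 + \left(-248 + 5472\right) = 4215 + 5224 = 9439$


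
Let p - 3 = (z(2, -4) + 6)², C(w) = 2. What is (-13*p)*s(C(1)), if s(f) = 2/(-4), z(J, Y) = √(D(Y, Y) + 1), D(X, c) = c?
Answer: 234 + 78*I*√3 ≈ 234.0 + 135.1*I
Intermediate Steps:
z(J, Y) = √(1 + Y) (z(J, Y) = √(Y + 1) = √(1 + Y))
s(f) = -½ (s(f) = 2*(-¼) = -½)
p = 3 + (6 + I*√3)² (p = 3 + (√(1 - 4) + 6)² = 3 + (√(-3) + 6)² = 3 + (I*√3 + 6)² = 3 + (6 + I*√3)² ≈ 36.0 + 20.785*I)
(-13*p)*s(C(1)) = -13*(36 + 12*I*√3)*(-½) = (-468 - 156*I*√3)*(-½) = 234 + 78*I*√3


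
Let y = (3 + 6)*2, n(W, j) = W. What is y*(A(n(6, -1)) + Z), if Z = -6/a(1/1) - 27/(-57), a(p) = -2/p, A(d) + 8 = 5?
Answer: 162/19 ≈ 8.5263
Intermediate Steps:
A(d) = -3 (A(d) = -8 + 5 = -3)
y = 18 (y = 9*2 = 18)
Z = 66/19 (Z = -6/((-2/(1/1))) - 27/(-57) = -6/((-2/1)) - 27*(-1/57) = -6/((-2*1)) + 9/19 = -6/(-2) + 9/19 = -6*(-½) + 9/19 = 3 + 9/19 = 66/19 ≈ 3.4737)
y*(A(n(6, -1)) + Z) = 18*(-3 + 66/19) = 18*(9/19) = 162/19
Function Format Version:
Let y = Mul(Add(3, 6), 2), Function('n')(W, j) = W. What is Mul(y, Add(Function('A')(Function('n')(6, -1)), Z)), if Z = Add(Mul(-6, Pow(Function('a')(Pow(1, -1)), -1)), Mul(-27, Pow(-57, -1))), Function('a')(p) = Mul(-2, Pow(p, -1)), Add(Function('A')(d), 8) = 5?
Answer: Rational(162, 19) ≈ 8.5263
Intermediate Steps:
Function('A')(d) = -3 (Function('A')(d) = Add(-8, 5) = -3)
y = 18 (y = Mul(9, 2) = 18)
Z = Rational(66, 19) (Z = Add(Mul(-6, Pow(Mul(-2, Pow(Pow(1, -1), -1)), -1)), Mul(-27, Pow(-57, -1))) = Add(Mul(-6, Pow(Mul(-2, Pow(1, -1)), -1)), Mul(-27, Rational(-1, 57))) = Add(Mul(-6, Pow(Mul(-2, 1), -1)), Rational(9, 19)) = Add(Mul(-6, Pow(-2, -1)), Rational(9, 19)) = Add(Mul(-6, Rational(-1, 2)), Rational(9, 19)) = Add(3, Rational(9, 19)) = Rational(66, 19) ≈ 3.4737)
Mul(y, Add(Function('A')(Function('n')(6, -1)), Z)) = Mul(18, Add(-3, Rational(66, 19))) = Mul(18, Rational(9, 19)) = Rational(162, 19)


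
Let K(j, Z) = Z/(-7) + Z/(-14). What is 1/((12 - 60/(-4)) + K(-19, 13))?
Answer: 14/339 ≈ 0.041298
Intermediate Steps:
K(j, Z) = -3*Z/14 (K(j, Z) = Z*(-1/7) + Z*(-1/14) = -Z/7 - Z/14 = -3*Z/14)
1/((12 - 60/(-4)) + K(-19, 13)) = 1/((12 - 60/(-4)) - 3/14*13) = 1/((12 - 60*(-1)/4) - 39/14) = 1/((12 - 5*(-3)) - 39/14) = 1/((12 + 15) - 39/14) = 1/(27 - 39/14) = 1/(339/14) = 14/339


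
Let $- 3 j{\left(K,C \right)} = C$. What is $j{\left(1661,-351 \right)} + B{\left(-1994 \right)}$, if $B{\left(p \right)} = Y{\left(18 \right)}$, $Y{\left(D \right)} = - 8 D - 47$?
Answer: $-74$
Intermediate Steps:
$Y{\left(D \right)} = -47 - 8 D$
$B{\left(p \right)} = -191$ ($B{\left(p \right)} = -47 - 144 = -191$)
$j{\left(K,C \right)} = - \frac{C}{3}$
$j{\left(1661,-351 \right)} + B{\left(-1994 \right)} = \left(- \frac{1}{3}\right) \left(-351\right) - 191 = 117 - 191 = -74$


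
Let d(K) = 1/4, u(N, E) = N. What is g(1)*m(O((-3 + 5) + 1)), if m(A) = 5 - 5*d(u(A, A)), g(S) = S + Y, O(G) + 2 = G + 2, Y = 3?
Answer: 15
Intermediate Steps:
d(K) = ¼
O(G) = G (O(G) = -2 + (G + 2) = -2 + (2 + G) = G)
g(S) = 3 + S (g(S) = S + 3 = 3 + S)
m(A) = 15/4 (m(A) = 5 - 5*¼ = 5 - 5/4 = 15/4)
g(1)*m(O((-3 + 5) + 1)) = (3 + 1)*(15/4) = 4*(15/4) = 15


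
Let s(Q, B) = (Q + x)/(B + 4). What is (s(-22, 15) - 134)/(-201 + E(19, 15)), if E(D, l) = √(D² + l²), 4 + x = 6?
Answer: 515766/756485 + 2566*√586/756485 ≈ 0.76390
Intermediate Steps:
x = 2 (x = -4 + 6 = 2)
s(Q, B) = (2 + Q)/(4 + B) (s(Q, B) = (Q + 2)/(B + 4) = (2 + Q)/(4 + B))
(s(-22, 15) - 134)/(-201 + E(19, 15)) = ((2 - 22)/(4 + 15) - 134)/(-201 + √(19² + 15²)) = (-20/19 - 134)/(-201 + √(361 + 225)) = ((1/19)*(-20) - 134)/(-201 + √586) = (-20/19 - 134)/(-201 + √586) = -2566/(19*(-201 + √586))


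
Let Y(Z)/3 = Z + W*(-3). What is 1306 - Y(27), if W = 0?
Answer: 1225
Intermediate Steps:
Y(Z) = 3*Z (Y(Z) = 3*(Z + 0*(-3)) = 3*(Z + 0) = 3*Z)
1306 - Y(27) = 1306 - 3*27 = 1306 - 1*81 = 1306 - 81 = 1225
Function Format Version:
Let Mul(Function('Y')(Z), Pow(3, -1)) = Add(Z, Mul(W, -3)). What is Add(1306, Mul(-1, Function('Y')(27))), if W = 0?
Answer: 1225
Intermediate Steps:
Function('Y')(Z) = Mul(3, Z) (Function('Y')(Z) = Mul(3, Add(Z, Mul(0, -3))) = Mul(3, Add(Z, 0)) = Mul(3, Z))
Add(1306, Mul(-1, Function('Y')(27))) = Add(1306, Mul(-1, Mul(3, 27))) = Add(1306, Mul(-1, 81)) = Add(1306, -81) = 1225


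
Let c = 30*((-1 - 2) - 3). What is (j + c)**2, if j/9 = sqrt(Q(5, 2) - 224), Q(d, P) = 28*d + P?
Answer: 25758 - 3240*I*sqrt(82) ≈ 25758.0 - 29339.0*I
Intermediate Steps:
Q(d, P) = P + 28*d
j = 9*I*sqrt(82) (j = 9*sqrt((2 + 28*5) - 224) = 9*sqrt((2 + 140) - 224) = 9*sqrt(142 - 224) = 9*sqrt(-82) = 9*(I*sqrt(82)) = 9*I*sqrt(82) ≈ 81.498*I)
c = -180 (c = 30*(-3 - 3) = 30*(-6) = -180)
(j + c)**2 = (9*I*sqrt(82) - 180)**2 = (-180 + 9*I*sqrt(82))**2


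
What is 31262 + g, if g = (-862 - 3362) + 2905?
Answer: 29943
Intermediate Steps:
g = -1319 (g = -4224 + 2905 = -1319)
31262 + g = 31262 - 1319 = 29943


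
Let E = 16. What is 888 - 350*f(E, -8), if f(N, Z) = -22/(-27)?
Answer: 16276/27 ≈ 602.81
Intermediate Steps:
f(N, Z) = 22/27 (f(N, Z) = -22*(-1/27) = 22/27)
888 - 350*f(E, -8) = 888 - 350*22/27 = 888 - 7700/27 = 16276/27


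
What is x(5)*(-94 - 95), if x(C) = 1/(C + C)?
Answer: -189/10 ≈ -18.900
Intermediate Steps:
x(C) = 1/(2*C)
x(5)*(-94 - 95) = ((½)/5)*(-94 - 95) = ((½)*(⅕))*(-189) = (⅒)*(-189) = -189/10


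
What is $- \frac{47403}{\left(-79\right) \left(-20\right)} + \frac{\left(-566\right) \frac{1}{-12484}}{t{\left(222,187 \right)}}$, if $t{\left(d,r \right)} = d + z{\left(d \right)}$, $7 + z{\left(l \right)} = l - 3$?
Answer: $- \frac{16051950893}{535033030} \approx -30.002$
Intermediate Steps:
$z{\left(l \right)} = -10 + l$ ($z{\left(l \right)} = -7 + \left(l - 3\right) = -7 + \left(-3 + l\right) = -10 + l$)
$t{\left(d,r \right)} = -10 + 2 d$ ($t{\left(d,r \right)} = d + \left(-10 + d\right) = -10 + 2 d$)
$- \frac{47403}{\left(-79\right) \left(-20\right)} + \frac{\left(-566\right) \frac{1}{-12484}}{t{\left(222,187 \right)}} = - \frac{47403}{\left(-79\right) \left(-20\right)} + \frac{\left(-566\right) \frac{1}{-12484}}{-10 + 2 \cdot 222} = - \frac{47403}{1580} + \frac{\left(-566\right) \left(- \frac{1}{12484}\right)}{-10 + 444} = \left(-47403\right) \frac{1}{1580} + \frac{283}{6242 \cdot 434} = - \frac{47403}{1580} + \frac{283}{6242} \cdot \frac{1}{434} = - \frac{47403}{1580} + \frac{283}{2709028} = - \frac{16051950893}{535033030}$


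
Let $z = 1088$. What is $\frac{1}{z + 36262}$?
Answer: $\frac{1}{37350} \approx 2.6774 \cdot 10^{-5}$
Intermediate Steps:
$\frac{1}{z + 36262} = \frac{1}{1088 + 36262} = \frac{1}{37350}$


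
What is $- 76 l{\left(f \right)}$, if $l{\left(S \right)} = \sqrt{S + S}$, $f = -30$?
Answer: $- 152 i \sqrt{15} \approx - 588.69 i$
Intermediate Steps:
$l{\left(S \right)} = \sqrt{2} \sqrt{S}$ ($l{\left(S \right)} = \sqrt{2 S} = \sqrt{2} \sqrt{S}$)
$- 76 l{\left(f \right)} = - 76 \sqrt{2} \sqrt{-30} = - 76 \sqrt{2} i \sqrt{30} = - 76 \cdot 2 i \sqrt{15} = - 152 i \sqrt{15}$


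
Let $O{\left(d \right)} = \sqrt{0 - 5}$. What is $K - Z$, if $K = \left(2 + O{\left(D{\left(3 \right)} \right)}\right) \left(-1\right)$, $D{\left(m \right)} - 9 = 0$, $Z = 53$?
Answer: $-55 - i \sqrt{5} \approx -55.0 - 2.2361 i$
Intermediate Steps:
$D{\left(m \right)} = 9$ ($D{\left(m \right)} = 9 + 0 = 9$)
$O{\left(d \right)} = i \sqrt{5}$ ($O{\left(d \right)} = \sqrt{-5} = i \sqrt{5}$)
$K = -2 - i \sqrt{5}$ ($K = \left(2 + i \sqrt{5}\right) \left(-1\right) = -2 - i \sqrt{5} \approx -2.0 - 2.2361 i$)
$K - Z = \left(-2 - i \sqrt{5}\right) - 53 = -55 - i \sqrt{5}$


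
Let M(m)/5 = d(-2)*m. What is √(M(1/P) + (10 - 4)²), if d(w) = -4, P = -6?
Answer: √354/3 ≈ 6.2716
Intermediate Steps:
M(m) = -20*m (M(m) = 5*(-4*m) = -20*m)
√(M(1/P) + (10 - 4)²) = √(-20/(-6) + (10 - 4)²) = √(-20*(-⅙) + 6²) = √(10/3 + 36) = √(118/3) = √354/3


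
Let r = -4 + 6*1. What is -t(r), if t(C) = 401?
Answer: -401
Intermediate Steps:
r = 2 (r = -4 + 6 = 2)
-t(r) = -1*401 = -401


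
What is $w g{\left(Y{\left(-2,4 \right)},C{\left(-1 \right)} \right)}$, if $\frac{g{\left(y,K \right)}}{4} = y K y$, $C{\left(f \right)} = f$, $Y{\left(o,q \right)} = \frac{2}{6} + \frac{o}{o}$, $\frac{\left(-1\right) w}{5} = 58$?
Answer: $\frac{18560}{9} \approx 2062.2$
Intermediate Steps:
$w = -290$ ($w = \left(-5\right) 58 = -290$)
$Y{\left(o,q \right)} = \frac{4}{3}$ ($Y{\left(o,q \right)} = 2 \cdot \frac{1}{6} + 1 = \frac{1}{3} + 1 = \frac{4}{3}$)
$g{\left(y,K \right)} = 4 K y^{2}$ ($g{\left(y,K \right)} = 4 y K y = 4 K y y = 4 K y^{2}$)
$w g{\left(Y{\left(-2,4 \right)},C{\left(-1 \right)} \right)} = - 290 \cdot 4 \left(-1\right) \left(\frac{4}{3}\right)^{2} = - 290 \cdot 4 \left(-1\right) \frac{16}{9} = \left(-290\right) \left(- \frac{64}{9}\right) = \frac{18560}{9}$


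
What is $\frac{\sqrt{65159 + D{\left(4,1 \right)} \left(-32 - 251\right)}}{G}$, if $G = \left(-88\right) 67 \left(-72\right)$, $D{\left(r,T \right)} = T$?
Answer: $\frac{7 \sqrt{331}}{212256} \approx 0.0006$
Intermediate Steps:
$G = 424512$ ($G = \left(-5896\right) \left(-72\right) = 424512$)
$\frac{\sqrt{65159 + D{\left(4,1 \right)} \left(-32 - 251\right)}}{G} = \frac{\sqrt{65159 + 1 \left(-32 - 251\right)}}{424512} = \sqrt{65159 + 1 \left(-283\right)} \frac{1}{424512} = \sqrt{65159 - 283} \cdot \frac{1}{424512} = \sqrt{64876} \cdot \frac{1}{424512} = 14 \sqrt{331} \cdot \frac{1}{424512} = \frac{7 \sqrt{331}}{212256}$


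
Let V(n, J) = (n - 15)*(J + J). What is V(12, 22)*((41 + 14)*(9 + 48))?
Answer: -413820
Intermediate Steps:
V(n, J) = 2*J*(-15 + n) (V(n, J) = (-15 + n)*(2*J) = 2*J*(-15 + n))
V(12, 22)*((41 + 14)*(9 + 48)) = (2*22*(-15 + 12))*((41 + 14)*(9 + 48)) = (2*22*(-3))*(55*57) = -132*3135 = -413820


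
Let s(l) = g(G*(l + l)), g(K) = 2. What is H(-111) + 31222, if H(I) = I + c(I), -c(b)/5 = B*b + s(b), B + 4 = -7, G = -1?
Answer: 24996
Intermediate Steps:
B = -11 (B = -4 - 7 = -11)
s(l) = 2
c(b) = -10 + 55*b (c(b) = -5*(-11*b + 2) = -5*(2 - 11*b) = -10 + 55*b)
H(I) = -10 + 56*I (H(I) = I + (-10 + 55*I) = -10 + 56*I)
H(-111) + 31222 = (-10 + 56*(-111)) + 31222 = (-10 - 6216) + 31222 = -6226 + 31222 = 24996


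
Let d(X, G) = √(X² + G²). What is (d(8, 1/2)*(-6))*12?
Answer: -36*√257 ≈ -577.12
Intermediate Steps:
d(X, G) = √(G² + X²)
(d(8, 1/2)*(-6))*12 = (√((1/2)² + 8²)*(-6))*12 = (√((½)² + 64)*(-6))*12 = (√(¼ + 64)*(-6))*12 = (√(257/4)*(-6))*12 = ((√257/2)*(-6))*12 = -3*√257*12 = -36*√257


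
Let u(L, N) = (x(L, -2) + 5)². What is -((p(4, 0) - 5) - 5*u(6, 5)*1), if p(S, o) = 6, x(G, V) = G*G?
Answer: 8404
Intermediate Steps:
x(G, V) = G²
u(L, N) = (5 + L²)² (u(L, N) = (L² + 5)² = (5 + L²)²)
-((p(4, 0) - 5) - 5*u(6, 5)*1) = -((6 - 5) - 5*(5 + 6²)²*1) = -(1 - 5*(5 + 36)²*1) = -(1 - 5*41²*1) = -(1 - 5*1681*1) = -(1 - 8405*1) = -(1 - 8405) = -1*(-8404) = 8404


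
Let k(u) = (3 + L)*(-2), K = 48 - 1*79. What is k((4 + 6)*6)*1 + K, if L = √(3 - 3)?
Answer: -37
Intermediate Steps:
L = 0 (L = √0 = 0)
K = -31 (K = 48 - 79 = -31)
k(u) = -6 (k(u) = (3 + 0)*(-2) = 3*(-2) = -6)
k((4 + 6)*6)*1 + K = -6*1 - 31 = -6 - 31 = -37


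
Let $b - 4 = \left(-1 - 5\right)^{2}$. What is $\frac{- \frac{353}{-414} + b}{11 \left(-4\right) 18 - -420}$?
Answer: $- \frac{16913}{154008} \approx -0.10982$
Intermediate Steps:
$b = 40$ ($b = 4 + \left(-1 - 5\right)^{2} = 4 + \left(-6\right)^{2} = 4 + 36 = 40$)
$\frac{- \frac{353}{-414} + b}{11 \left(-4\right) 18 - -420} = \frac{- \frac{353}{-414} + 40}{11 \left(-4\right) 18 - -420} = \frac{\left(-353\right) \left(- \frac{1}{414}\right) + 40}{\left(-44\right) 18 + 420} = \frac{\frac{353}{414} + 40}{-792 + 420} = \frac{16913}{414 \left(-372\right)} = \frac{16913}{414} \left(- \frac{1}{372}\right) = - \frac{16913}{154008}$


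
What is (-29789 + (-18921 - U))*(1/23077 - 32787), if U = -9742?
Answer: 29484186302864/23077 ≈ 1.2776e+9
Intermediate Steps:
(-29789 + (-18921 - U))*(1/23077 - 32787) = (-29789 + (-18921 - 1*(-9742)))*(1/23077 - 32787) = (-29789 + (-18921 + 9742))*(1/23077 - 32787) = (-29789 - 9179)*(-756625598/23077) = -38968*(-756625598/23077) = 29484186302864/23077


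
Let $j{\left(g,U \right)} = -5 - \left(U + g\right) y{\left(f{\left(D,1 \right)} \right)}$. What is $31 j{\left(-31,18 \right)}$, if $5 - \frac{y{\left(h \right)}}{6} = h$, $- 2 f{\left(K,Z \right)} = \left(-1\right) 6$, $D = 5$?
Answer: $4681$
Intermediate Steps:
$f{\left(K,Z \right)} = 3$ ($f{\left(K,Z \right)} = - \frac{\left(-1\right) 6}{2} = \left(- \frac{1}{2}\right) \left(-6\right) = 3$)
$y{\left(h \right)} = 30 - 6 h$
$j{\left(g,U \right)} = -5 - 12 U - 12 g$ ($j{\left(g,U \right)} = -5 - \left(U + g\right) \left(30 - 18\right) = -5 - \left(U + g\right) 12 = -5 - \left(12 U + 12 g\right) = -5 - 12 U - 12 g$)
$31 j{\left(-31,18 \right)} = 31 \left(-5 - 216 - -372\right) = 31 \left(-5 - 216 + 372\right) = 31 \cdot 151 = 4681$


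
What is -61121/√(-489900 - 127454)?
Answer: 61121*I*√617354/617354 ≈ 77.79*I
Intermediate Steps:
-61121/√(-489900 - 127454) = -61121*(-I*√617354/617354) = -(-61121)*I*√617354/617354 = 61121*I*√617354/617354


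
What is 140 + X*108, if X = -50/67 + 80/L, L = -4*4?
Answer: -32200/67 ≈ -480.60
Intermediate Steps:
L = -16
X = -385/67 (X = -50/67 + 80/(-16) = -50*1/67 + 80*(-1/16) = -50/67 - 5 = -385/67 ≈ -5.7463)
140 + X*108 = 140 - 385/67*108 = 140 - 41580/67 = -32200/67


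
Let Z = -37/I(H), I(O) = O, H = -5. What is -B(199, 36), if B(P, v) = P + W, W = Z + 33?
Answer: -1197/5 ≈ -239.40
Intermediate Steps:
Z = 37/5 (Z = -37/(-5) = -37*(-1/5) = 37/5 ≈ 7.4000)
W = 202/5 (W = 37/5 + 33 = 202/5 ≈ 40.400)
B(P, v) = 202/5 + P (B(P, v) = P + 202/5 = 202/5 + P)
-B(199, 36) = -(202/5 + 199) = -1*1197/5 = -1197/5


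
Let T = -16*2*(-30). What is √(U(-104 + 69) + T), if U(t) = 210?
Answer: 3*√130 ≈ 34.205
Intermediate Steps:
T = 960 (T = -32*(-30) = 960)
√(U(-104 + 69) + T) = √(210 + 960) = √1170 = 3*√130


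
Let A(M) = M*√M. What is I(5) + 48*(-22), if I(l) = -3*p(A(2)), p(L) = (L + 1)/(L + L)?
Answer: -2115/2 - 3*√2/8 ≈ -1058.0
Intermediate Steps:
A(M) = M^(3/2)
p(L) = (1 + L)/(2*L) (p(L) = (1 + L)/((2*L)) = (1 + L)*(1/(2*L)) = (1 + L)/(2*L))
I(l) = -3*√2*(1 + 2*√2)/8 (I(l) = -3*(1 + 2^(3/2))/(2*(2^(3/2))) = -3*(1 + 2*√2)/(2*(2*√2)) = -3*√2/4*(1 + 2*√2)/2 = -3*√2*(1 + 2*√2)/8)
I(5) + 48*(-22) = (-3/2 - 3*√2/8) + 48*(-22) = (-3/2 - 3*√2/8) - 1056 = -2115/2 - 3*√2/8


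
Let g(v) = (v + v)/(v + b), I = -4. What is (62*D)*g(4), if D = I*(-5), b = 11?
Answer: 1984/3 ≈ 661.33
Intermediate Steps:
g(v) = 2*v/(11 + v) (g(v) = (v + v)/(v + 11) = (2*v)/(11 + v) = 2*v/(11 + v))
D = 20 (D = -4*(-5) = 20)
(62*D)*g(4) = (62*20)*(2*4/(11 + 4)) = 1240*(2*4/15) = 1240*(2*4*(1/15)) = 1240*(8/15) = 1984/3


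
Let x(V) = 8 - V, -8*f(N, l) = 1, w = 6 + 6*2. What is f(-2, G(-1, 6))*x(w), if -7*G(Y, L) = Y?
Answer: 5/4 ≈ 1.2500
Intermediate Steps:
w = 18 (w = 6 + 12 = 18)
G(Y, L) = -Y/7
f(N, l) = -1/8 (f(N, l) = -1/8*1 = -1/8)
f(-2, G(-1, 6))*x(w) = -(8 - 1*18)/8 = -(8 - 18)/8 = -1/8*(-10) = 5/4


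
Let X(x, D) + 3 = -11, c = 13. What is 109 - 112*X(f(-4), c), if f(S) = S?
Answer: 1677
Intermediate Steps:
X(x, D) = -14 (X(x, D) = -3 - 11 = -14)
109 - 112*X(f(-4), c) = 109 - 112*(-14) = 109 + 1568 = 1677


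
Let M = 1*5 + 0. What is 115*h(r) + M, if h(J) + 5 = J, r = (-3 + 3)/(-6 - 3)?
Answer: -570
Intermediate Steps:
M = 5 (M = 5 + 0 = 5)
r = 0 (r = 0/(-9) = 0*(-1/9) = 0)
h(J) = -5 + J
115*h(r) + M = 115*(-5 + 0) + 5 = 115*(-5) + 5 = -575 + 5 = -570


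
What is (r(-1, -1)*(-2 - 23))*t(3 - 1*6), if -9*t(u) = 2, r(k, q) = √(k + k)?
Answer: 50*I*√2/9 ≈ 7.8567*I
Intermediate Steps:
r(k, q) = √2*√k (r(k, q) = √(2*k) = √2*√k)
t(u) = -2/9 (t(u) = -⅑*2 = -2/9)
(r(-1, -1)*(-2 - 23))*t(3 - 1*6) = ((√2*√(-1))*(-2 - 23))*(-2/9) = ((√2*I)*(-25))*(-2/9) = ((I*√2)*(-25))*(-2/9) = -25*I*√2*(-2/9) = 50*I*√2/9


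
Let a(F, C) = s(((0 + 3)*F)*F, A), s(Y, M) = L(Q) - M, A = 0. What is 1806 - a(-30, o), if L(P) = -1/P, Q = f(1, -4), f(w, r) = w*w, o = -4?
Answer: 1807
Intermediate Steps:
f(w, r) = w²
Q = 1 (Q = 1² = 1)
s(Y, M) = -1 - M (s(Y, M) = -1/1 - M = -1*1 - M = -1 - M)
a(F, C) = -1 (a(F, C) = -1 - 1*0 = -1 + 0 = -1)
1806 - a(-30, o) = 1806 - 1*(-1) = 1806 + 1 = 1807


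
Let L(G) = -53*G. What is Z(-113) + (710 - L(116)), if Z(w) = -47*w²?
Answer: -593285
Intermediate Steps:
Z(-113) + (710 - L(116)) = -47*(-113)² + (710 - (-53)*116) = -47*12769 + (710 - 1*(-6148)) = -600143 + (710 + 6148) = -600143 + 6858 = -593285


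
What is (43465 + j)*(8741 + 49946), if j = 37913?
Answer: 4775830686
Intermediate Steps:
(43465 + j)*(8741 + 49946) = (43465 + 37913)*(8741 + 49946) = 81378*58687 = 4775830686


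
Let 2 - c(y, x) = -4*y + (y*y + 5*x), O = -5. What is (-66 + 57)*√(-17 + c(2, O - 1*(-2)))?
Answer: -18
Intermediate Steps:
c(y, x) = 2 - y² - 5*x + 4*y (c(y, x) = 2 - (-4*y + (y*y + 5*x)) = 2 - (-4*y + (y² + 5*x)) = 2 - (y² - 4*y + 5*x) = 2 + (-y² - 5*x + 4*y) = 2 - y² - 5*x + 4*y)
(-66 + 57)*√(-17 + c(2, O - 1*(-2))) = (-66 + 57)*√(-17 + (2 - 1*2² - 5*(-5 - 1*(-2)) + 4*2)) = -9*√(-17 + (2 - 1*4 - 5*(-5 + 2) + 8)) = -9*√(-17 + (2 - 4 - 5*(-3) + 8)) = -9*√(-17 + (2 - 4 + 15 + 8)) = -9*√(-17 + 21) = -9*√4 = -9*2 = -18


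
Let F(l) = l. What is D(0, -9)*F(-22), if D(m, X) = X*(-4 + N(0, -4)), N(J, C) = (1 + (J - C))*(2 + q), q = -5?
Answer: -3762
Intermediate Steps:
N(J, C) = -3 - 3*J + 3*C (N(J, C) = (1 + (J - C))*(2 - 5) = (1 + J - C)*(-3) = -3 - 3*J + 3*C)
D(m, X) = -19*X (D(m, X) = X*(-4 + (-3 - 3*0 + 3*(-4))) = X*(-4 + (-3 + 0 - 12)) = X*(-4 - 15) = X*(-19) = -19*X)
D(0, -9)*F(-22) = -19*(-9)*(-22) = 171*(-22) = -3762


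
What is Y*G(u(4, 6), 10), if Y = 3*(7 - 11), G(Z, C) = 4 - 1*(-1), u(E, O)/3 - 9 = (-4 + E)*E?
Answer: -60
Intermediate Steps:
u(E, O) = 27 + 3*E*(-4 + E) (u(E, O) = 27 + 3*((-4 + E)*E) = 27 + 3*(E*(-4 + E)) = 27 + 3*E*(-4 + E))
G(Z, C) = 5 (G(Z, C) = 4 + 1 = 5)
Y = -12 (Y = 3*(-4) = -12)
Y*G(u(4, 6), 10) = -12*5 = -60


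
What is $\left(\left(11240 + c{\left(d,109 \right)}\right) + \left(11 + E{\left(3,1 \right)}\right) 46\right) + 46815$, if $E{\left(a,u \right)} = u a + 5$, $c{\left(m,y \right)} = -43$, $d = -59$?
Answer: $58886$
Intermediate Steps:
$E{\left(a,u \right)} = 5 + a u$ ($E{\left(a,u \right)} = a u + 5 = 5 + a u$)
$\left(\left(11240 + c{\left(d,109 \right)}\right) + \left(11 + E{\left(3,1 \right)}\right) 46\right) + 46815 = \left(\left(11240 - 43\right) + \left(11 + \left(5 + 3 \cdot 1\right)\right) 46\right) + 46815 = \left(11197 + \left(11 + \left(5 + 3\right)\right) 46\right) + 46815 = \left(11197 + \left(11 + 8\right) 46\right) + 46815 = \left(11197 + 19 \cdot 46\right) + 46815 = \left(11197 + 874\right) + 46815 = 12071 + 46815 = 58886$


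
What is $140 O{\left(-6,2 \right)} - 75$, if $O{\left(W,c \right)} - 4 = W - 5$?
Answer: $-1055$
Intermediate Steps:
$O{\left(W,c \right)} = -1 + W$ ($O{\left(W,c \right)} = 4 + \left(W - 5\right) = 4 + \left(-5 + W\right) = -1 + W$)
$140 O{\left(-6,2 \right)} - 75 = 140 \left(-1 - 6\right) - 75 = 140 \left(-7\right) - 75 = -980 - 75 = -1055$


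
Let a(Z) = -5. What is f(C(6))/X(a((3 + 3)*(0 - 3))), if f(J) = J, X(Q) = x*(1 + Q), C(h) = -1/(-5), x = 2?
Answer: -1/40 ≈ -0.025000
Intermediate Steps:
C(h) = ⅕ (C(h) = -1*(-⅕) = ⅕)
X(Q) = 2 + 2*Q (X(Q) = 2*(1 + Q) = 2 + 2*Q)
f(C(6))/X(a((3 + 3)*(0 - 3))) = 1/(5*(2 + 2*(-5))) = 1/(5*(2 - 10)) = (⅕)/(-8) = (⅕)*(-⅛) = -1/40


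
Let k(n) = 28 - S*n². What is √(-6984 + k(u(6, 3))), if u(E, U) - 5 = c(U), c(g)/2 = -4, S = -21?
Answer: I*√6767 ≈ 82.262*I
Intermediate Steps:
c(g) = -8 (c(g) = 2*(-4) = -8)
u(E, U) = -3 (u(E, U) = 5 - 8 = -3)
k(n) = 28 + 21*n² (k(n) = 28 - (-21)*n² = 28 + 21*n²)
√(-6984 + k(u(6, 3))) = √(-6984 + (28 + 21*(-3)²)) = √(-6984 + (28 + 21*9)) = √(-6984 + (28 + 189)) = √(-6984 + 217) = √(-6767) = I*√6767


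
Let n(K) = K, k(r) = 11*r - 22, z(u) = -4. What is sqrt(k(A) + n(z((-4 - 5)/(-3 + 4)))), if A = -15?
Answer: I*sqrt(191) ≈ 13.82*I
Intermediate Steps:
k(r) = -22 + 11*r
sqrt(k(A) + n(z((-4 - 5)/(-3 + 4)))) = sqrt((-22 + 11*(-15)) - 4) = sqrt((-22 - 165) - 4) = sqrt(-187 - 4) = sqrt(-191) = I*sqrt(191)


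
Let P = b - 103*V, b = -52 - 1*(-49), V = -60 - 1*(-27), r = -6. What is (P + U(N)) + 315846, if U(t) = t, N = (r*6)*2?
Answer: 319170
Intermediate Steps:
V = -33 (V = -60 + 27 = -33)
N = -72 (N = -6*6*2 = -36*2 = -72)
b = -3 (b = -52 + 49 = -3)
P = 3396 (P = -3 - 103*(-33) = -3 + 3399 = 3396)
(P + U(N)) + 315846 = (3396 - 72) + 315846 = 3324 + 315846 = 319170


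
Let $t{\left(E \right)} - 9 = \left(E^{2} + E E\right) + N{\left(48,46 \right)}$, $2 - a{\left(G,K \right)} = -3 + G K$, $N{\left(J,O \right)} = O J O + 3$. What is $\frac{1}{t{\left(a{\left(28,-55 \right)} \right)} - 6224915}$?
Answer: $- \frac{1}{1349285} \approx -7.4113 \cdot 10^{-7}$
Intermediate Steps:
$N{\left(J,O \right)} = 3 + J O^{2}$ ($N{\left(J,O \right)} = J O O + 3 = J O^{2} + 3 = 3 + J O^{2}$)
$a{\left(G,K \right)} = 5 - G K$ ($a{\left(G,K \right)} = 2 - \left(-3 + G K\right) = 5 - G K$)
$t{\left(E \right)} = 101580 + 2 E^{2}$ ($t{\left(E \right)} = 9 + \left(\left(E^{2} + E E\right) + \left(3 + 48 \cdot 46^{2}\right)\right) = 9 + \left(\left(E^{2} + E^{2}\right) + \left(3 + 48 \cdot 2116\right)\right) = 9 + \left(2 E^{2} + \left(3 + 101568\right)\right) = 9 + \left(2 E^{2} + 101571\right) = 9 + \left(101571 + 2 E^{2}\right) = 101580 + 2 E^{2}$)
$\frac{1}{t{\left(a{\left(28,-55 \right)} \right)} - 6224915} = \frac{1}{\left(101580 + 2 \left(5 - 28 \left(-55\right)\right)^{2}\right) - 6224915} = \frac{1}{\left(101580 + 2 \left(5 + 1540\right)^{2}\right) - 6224915} = \frac{1}{\left(101580 + 2 \cdot 1545^{2}\right) - 6224915} = \frac{1}{\left(101580 + 2 \cdot 2387025\right) - 6224915} = \frac{1}{\left(101580 + 4774050\right) - 6224915} = \frac{1}{4875630 - 6224915} = \frac{1}{-1349285} = - \frac{1}{1349285}$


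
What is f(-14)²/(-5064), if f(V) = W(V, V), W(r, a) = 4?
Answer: -2/633 ≈ -0.0031596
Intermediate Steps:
f(V) = 4
f(-14)²/(-5064) = 4²/(-5064) = 16*(-1/5064) = -2/633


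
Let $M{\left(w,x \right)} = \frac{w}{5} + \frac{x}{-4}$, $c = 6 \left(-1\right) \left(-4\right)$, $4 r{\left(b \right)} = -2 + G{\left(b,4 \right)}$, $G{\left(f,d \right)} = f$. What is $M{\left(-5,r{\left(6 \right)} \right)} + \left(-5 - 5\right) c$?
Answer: $- \frac{965}{4} \approx -241.25$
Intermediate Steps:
$r{\left(b \right)} = - \frac{1}{2} + \frac{b}{4}$ ($r{\left(b \right)} = \frac{-2 + b}{4} = - \frac{1}{2} + \frac{b}{4}$)
$c = 24$ ($c = \left(-6\right) \left(-4\right) = 24$)
$M{\left(w,x \right)} = - \frac{x}{4} + \frac{w}{5}$ ($M{\left(w,x \right)} = w \frac{1}{5} + x \left(- \frac{1}{4}\right) = \frac{w}{5} - \frac{x}{4} = - \frac{x}{4} + \frac{w}{5}$)
$M{\left(-5,r{\left(6 \right)} \right)} + \left(-5 - 5\right) c = \left(- \frac{- \frac{1}{2} + \frac{1}{4} \cdot 6}{4} + \frac{1}{5} \left(-5\right)\right) + \left(-5 - 5\right) 24 = \left(- \frac{- \frac{1}{2} + \frac{3}{2}}{4} - 1\right) - 240 = \left(\left(- \frac{1}{4}\right) 1 - 1\right) - 240 = \left(- \frac{1}{4} - 1\right) - 240 = - \frac{5}{4} - 240 = - \frac{965}{4}$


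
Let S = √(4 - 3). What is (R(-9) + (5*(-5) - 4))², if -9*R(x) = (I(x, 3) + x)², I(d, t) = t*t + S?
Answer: 68644/81 ≈ 847.46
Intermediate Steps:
S = 1 (S = √1 = 1)
I(d, t) = 1 + t² (I(d, t) = t*t + 1 = t² + 1 = 1 + t²)
R(x) = -(10 + x)²/9 (R(x) = -((1 + 3²) + x)²/9 = -((1 + 9) + x)²/9 = -(10 + x)²/9)
(R(-9) + (5*(-5) - 4))² = (-(10 - 9)²/9 + (5*(-5) - 4))² = (-⅑*1² + (-25 - 4))² = (-⅑*1 - 29)² = (-⅑ - 29)² = (-262/9)² = 68644/81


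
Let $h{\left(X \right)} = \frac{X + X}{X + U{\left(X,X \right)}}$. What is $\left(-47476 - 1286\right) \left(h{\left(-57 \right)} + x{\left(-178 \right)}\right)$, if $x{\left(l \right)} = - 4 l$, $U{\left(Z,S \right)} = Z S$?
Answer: $- \frac{69433605}{2} \approx -3.4717 \cdot 10^{7}$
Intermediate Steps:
$U{\left(Z,S \right)} = S Z$
$h{\left(X \right)} = \frac{2 X}{X + X^{2}}$ ($h{\left(X \right)} = \frac{X + X}{X + X X} = \frac{2 X}{X + X^{2}}$)
$\left(-47476 - 1286\right) \left(h{\left(-57 \right)} + x{\left(-178 \right)}\right) = \left(-47476 - 1286\right) \left(\frac{2}{1 - 57} - -712\right) = - 48762 \left(\frac{2}{-56} + 712\right) = - 48762 \left(2 \left(- \frac{1}{56}\right) + 712\right) = - 48762 \left(- \frac{1}{28} + 712\right) = \left(-48762\right) \frac{19935}{28} = - \frac{69433605}{2}$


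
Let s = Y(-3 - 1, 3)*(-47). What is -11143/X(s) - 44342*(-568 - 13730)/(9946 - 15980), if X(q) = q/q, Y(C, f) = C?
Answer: -350619389/3017 ≈ -1.1621e+5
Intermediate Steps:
s = 188 (s = (-3 - 1)*(-47) = -4*(-47) = 188)
X(q) = 1
-11143/X(s) - 44342*(-568 - 13730)/(9946 - 15980) = -11143/1 - 44342*(-568 - 13730)/(9946 - 15980) = -11143*1 - 44342/((-6034/(-14298))) = -11143 - 44342/((-6034*(-1/14298))) = -11143 - 44342/3017/7149 = -11143 - 44342*7149/3017 = -11143 - 317000958/3017 = -350619389/3017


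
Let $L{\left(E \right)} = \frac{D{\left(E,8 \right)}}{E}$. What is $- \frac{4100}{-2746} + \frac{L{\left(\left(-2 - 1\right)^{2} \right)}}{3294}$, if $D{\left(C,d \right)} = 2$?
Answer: $\frac{30388523}{20351979} \approx 1.4931$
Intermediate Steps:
$L{\left(E \right)} = \frac{2}{E}$
$- \frac{4100}{-2746} + \frac{L{\left(\left(-2 - 1\right)^{2} \right)}}{3294} = - \frac{4100}{-2746} + \frac{2 \frac{1}{\left(-2 - 1\right)^{2}}}{3294} = \left(-4100\right) \left(- \frac{1}{2746}\right) + \frac{2}{\left(-3\right)^{2}} \cdot \frac{1}{3294} = \frac{2050}{1373} + \frac{2}{9} \cdot \frac{1}{3294} = \frac{2050}{1373} + \frac{1}{14823} = \frac{30388523}{20351979}$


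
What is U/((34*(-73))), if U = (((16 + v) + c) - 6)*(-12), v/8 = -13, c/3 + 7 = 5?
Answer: -600/1241 ≈ -0.48348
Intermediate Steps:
c = -6 (c = -21 + 3*5 = -21 + 15 = -6)
v = -104 (v = 8*(-13) = -104)
U = 1200 (U = (((16 - 104) - 6) - 6)*(-12) = ((-88 - 6) - 6)*(-12) = (-94 - 6)*(-12) = -100*(-12) = 1200)
U/((34*(-73))) = 1200/((34*(-73))) = 1200/(-2482) = 1200*(-1/2482) = -600/1241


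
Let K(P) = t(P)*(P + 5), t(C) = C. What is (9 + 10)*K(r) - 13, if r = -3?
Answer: -127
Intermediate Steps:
K(P) = P*(5 + P) (K(P) = P*(P + 5) = P*(5 + P))
(9 + 10)*K(r) - 13 = (9 + 10)*(-3*(5 - 3)) - 13 = 19*(-3*2) - 13 = 19*(-6) - 13 = -114 - 13 = -127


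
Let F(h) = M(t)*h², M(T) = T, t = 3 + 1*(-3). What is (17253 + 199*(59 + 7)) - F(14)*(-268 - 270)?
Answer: 30387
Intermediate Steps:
t = 0 (t = 3 - 3 = 0)
F(h) = 0 (F(h) = 0*h² = 0)
(17253 + 199*(59 + 7)) - F(14)*(-268 - 270) = (17253 + 199*(59 + 7)) - 0*(-268 - 270) = (17253 + 199*66) - 0*(-538) = (17253 + 13134) - 1*0 = 30387 + 0 = 30387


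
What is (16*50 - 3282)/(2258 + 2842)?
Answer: -73/150 ≈ -0.48667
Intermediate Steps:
(16*50 - 3282)/(2258 + 2842) = (800 - 3282)/5100 = -2482*1/5100 = -73/150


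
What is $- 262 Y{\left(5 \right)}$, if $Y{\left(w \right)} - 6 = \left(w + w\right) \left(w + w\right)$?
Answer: $-27772$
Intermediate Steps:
$Y{\left(w \right)} = 6 + 4 w^{2}$ ($Y{\left(w \right)} = 6 + \left(w + w\right) \left(w + w\right) = 6 + 2 w 2 w = 6 + 4 w^{2}$)
$- 262 Y{\left(5 \right)} = - 262 \left(6 + 4 \cdot 5^{2}\right) = - 262 \left(6 + 4 \cdot 25\right) = - 262 \left(6 + 100\right) = \left(-262\right) 106 = -27772$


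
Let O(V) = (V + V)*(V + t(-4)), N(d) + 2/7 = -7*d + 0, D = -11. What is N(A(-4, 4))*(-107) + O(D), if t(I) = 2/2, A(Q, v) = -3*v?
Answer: -61162/7 ≈ -8737.4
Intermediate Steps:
t(I) = 1 (t(I) = 2*(½) = 1)
N(d) = -2/7 - 7*d (N(d) = -2/7 + (-7*d + 0) = -2/7 - 7*d)
O(V) = 2*V*(1 + V) (O(V) = (V + V)*(V + 1) = (2*V)*(1 + V) = 2*V*(1 + V))
N(A(-4, 4))*(-107) + O(D) = (-2/7 - (-21)*4)*(-107) + 2*(-11)*(1 - 11) = (-2/7 - 7*(-12))*(-107) + 2*(-11)*(-10) = (-2/7 + 84)*(-107) + 220 = (586/7)*(-107) + 220 = -62702/7 + 220 = -61162/7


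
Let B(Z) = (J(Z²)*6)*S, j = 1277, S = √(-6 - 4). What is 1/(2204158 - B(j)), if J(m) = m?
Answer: 1102079/481099029103862 + 4892187*I*√10/481099029103862 ≈ 2.2908e-9 + 3.2156e-8*I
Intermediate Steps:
S = I*√10 (S = √(-10) = I*√10 ≈ 3.1623*I)
B(Z) = 6*I*√10*Z² (B(Z) = (Z²*6)*(I*√10) = (6*Z²)*(I*√10) = 6*I*√10*Z²)
1/(2204158 - B(j)) = 1/(2204158 - 6*I*√10*1277²) = 1/(2204158 - 6*I*√10*1630729) = 1/(2204158 - 9784374*I*√10)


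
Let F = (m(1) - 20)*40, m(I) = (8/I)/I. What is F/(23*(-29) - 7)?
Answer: 240/337 ≈ 0.71217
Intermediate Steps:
m(I) = 8/I²
F = -480 (F = (8/1² - 20)*40 = (8*1 - 20)*40 = (8 - 20)*40 = -12*40 = -480)
F/(23*(-29) - 7) = -480/(23*(-29) - 7) = -480/(-667 - 7) = -480/(-674) = -480*(-1/674) = 240/337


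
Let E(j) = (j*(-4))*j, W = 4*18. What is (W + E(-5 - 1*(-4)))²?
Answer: 4624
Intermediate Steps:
W = 72
E(j) = -4*j² (E(j) = (-4*j)*j = -4*j²)
(W + E(-5 - 1*(-4)))² = (72 - 4*(-5 - 1*(-4))²)² = (72 - 4*(-5 + 4)²)² = (72 - 4*(-1)²)² = (72 - 4*1)² = (72 - 4)² = 68² = 4624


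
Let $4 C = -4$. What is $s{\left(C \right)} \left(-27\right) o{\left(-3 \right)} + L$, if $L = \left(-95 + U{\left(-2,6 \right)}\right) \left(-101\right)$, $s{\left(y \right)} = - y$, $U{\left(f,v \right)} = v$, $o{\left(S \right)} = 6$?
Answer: $8827$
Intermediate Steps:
$C = -1$ ($C = \frac{1}{4} \left(-4\right) = -1$)
$L = 8989$ ($L = \left(-95 + 6\right) \left(-101\right) = \left(-89\right) \left(-101\right) = 8989$)
$s{\left(C \right)} \left(-27\right) o{\left(-3 \right)} + L = \left(-1\right) \left(-1\right) \left(-27\right) 6 + 8989 = 1 \left(-27\right) 6 + 8989 = \left(-27\right) 6 + 8989 = -162 + 8989 = 8827$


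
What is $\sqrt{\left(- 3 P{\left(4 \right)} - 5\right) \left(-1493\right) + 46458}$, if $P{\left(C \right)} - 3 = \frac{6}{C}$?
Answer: $\frac{\sqrt{296314}}{2} \approx 272.17$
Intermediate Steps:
$P{\left(C \right)} = 3 + \frac{6}{C}$
$\sqrt{\left(- 3 P{\left(4 \right)} - 5\right) \left(-1493\right) + 46458} = \sqrt{\left(- 3 \left(3 + \frac{6}{4}\right) - 5\right) \left(-1493\right) + 46458} = \sqrt{\left(- 3 \left(3 + 6 \cdot \frac{1}{4}\right) - 5\right) \left(-1493\right) + 46458} = \sqrt{\left(- 3 \left(3 + \frac{3}{2}\right) - 5\right) \left(-1493\right) + 46458} = \sqrt{\left(\left(-3\right) \frac{9}{2} - 5\right) \left(-1493\right) + 46458} = \sqrt{\left(- \frac{27}{2} - 5\right) \left(-1493\right) + 46458} = \sqrt{\left(- \frac{37}{2}\right) \left(-1493\right) + 46458} = \sqrt{\frac{55241}{2} + 46458} = \sqrt{\frac{148157}{2}} = \frac{\sqrt{296314}}{2}$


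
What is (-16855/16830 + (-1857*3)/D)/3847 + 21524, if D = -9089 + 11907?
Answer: 196354230706450/9122571909 ≈ 21524.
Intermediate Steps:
D = 2818
(-16855/16830 + (-1857*3)/D)/3847 + 21524 = (-16855/16830 - 1857*3/2818)/3847 + 21524 = (-16855*1/16830 - 5571*1/2818)*(1/3847) + 21524 = (-3371/3366 - 5571/2818)*(1/3847) + 21524 = -7062866/2371347*1/3847 + 21524 = -7062866/9122571909 + 21524 = 196354230706450/9122571909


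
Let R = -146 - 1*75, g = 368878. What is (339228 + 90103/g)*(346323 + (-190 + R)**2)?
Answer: 32237229171929514/184439 ≈ 1.7479e+11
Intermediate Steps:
R = -221 (R = -146 - 75 = -221)
(339228 + 90103/g)*(346323 + (-190 + R)**2) = (339228 + 90103/368878)*(346323 + (-190 - 221)**2) = (339228 + 90103*(1/368878))*(346323 + (-411)**2) = (339228 + 90103/368878)*(346323 + 168921) = (125133836287/368878)*515244 = 32237229171929514/184439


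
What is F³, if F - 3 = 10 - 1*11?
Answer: 8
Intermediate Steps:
F = 2 (F = 3 + (10 - 1*11) = 3 + (10 - 11) = 3 - 1 = 2)
F³ = 2³ = 8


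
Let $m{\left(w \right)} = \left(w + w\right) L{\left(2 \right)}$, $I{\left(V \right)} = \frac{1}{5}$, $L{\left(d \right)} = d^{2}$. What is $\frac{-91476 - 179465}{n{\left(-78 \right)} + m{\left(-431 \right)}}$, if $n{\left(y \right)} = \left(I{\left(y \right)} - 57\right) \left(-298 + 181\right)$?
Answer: $- \frac{1354705}{15988} \approx -84.733$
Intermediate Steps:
$I{\left(V \right)} = \frac{1}{5}$
$m{\left(w \right)} = 8 w$ ($m{\left(w \right)} = \left(w + w\right) 2^{2} = 2 w 4 = 8 w$)
$n{\left(y \right)} = \frac{33228}{5}$ ($n{\left(y \right)} = \left(\frac{1}{5} - 57\right) \left(-298 + 181\right) = \left(- \frac{284}{5}\right) \left(-117\right) = \frac{33228}{5}$)
$\frac{-91476 - 179465}{n{\left(-78 \right)} + m{\left(-431 \right)}} = \frac{-91476 - 179465}{\frac{33228}{5} + 8 \left(-431\right)} = - \frac{270941}{\frac{33228}{5} - 3448} = - \frac{270941}{\frac{15988}{5}} = \left(-270941\right) \frac{5}{15988} = - \frac{1354705}{15988}$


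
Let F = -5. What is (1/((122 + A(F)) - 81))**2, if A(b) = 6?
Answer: 1/2209 ≈ 0.00045269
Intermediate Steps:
(1/((122 + A(F)) - 81))**2 = (1/((122 + 6) - 81))**2 = (1/(128 - 81))**2 = (1/47)**2 = 1/2209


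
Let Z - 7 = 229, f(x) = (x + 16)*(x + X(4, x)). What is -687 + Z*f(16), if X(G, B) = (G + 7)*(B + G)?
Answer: 1781585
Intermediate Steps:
X(G, B) = (7 + G)*(B + G)
f(x) = (16 + x)*(44 + 12*x) (f(x) = (x + 16)*(x + (4² + 7*x + 7*4 + x*4)) = (16 + x)*(x + (16 + 7*x + 28 + 4*x)) = (16 + x)*(x + (44 + 11*x)) = (16 + x)*(44 + 12*x))
Z = 236 (Z = 7 + 229 = 236)
-687 + Z*f(16) = -687 + 236*(704 + 12*16² + 236*16) = -687 + 236*(704 + 12*256 + 3776) = -687 + 236*(704 + 3072 + 3776) = -687 + 236*7552 = -687 + 1782272 = 1781585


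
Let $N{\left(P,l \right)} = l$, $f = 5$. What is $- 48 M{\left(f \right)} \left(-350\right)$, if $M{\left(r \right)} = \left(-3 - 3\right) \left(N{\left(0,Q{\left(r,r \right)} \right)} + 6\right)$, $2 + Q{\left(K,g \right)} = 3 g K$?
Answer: $-7963200$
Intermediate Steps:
$Q{\left(K,g \right)} = -2 + 3 K g$ ($Q{\left(K,g \right)} = -2 + 3 g K = -2 + 3 K g$)
$M{\left(r \right)} = -24 - 18 r^{2}$ ($M{\left(r \right)} = \left(-3 - 3\right) \left(\left(-2 + 3 r r\right) + 6\right) = - 6 \left(\left(-2 + 3 r^{2}\right) + 6\right) = - 6 \left(4 + 3 r^{2}\right) = -24 - 18 r^{2}$)
$- 48 M{\left(f \right)} \left(-350\right) = - 48 \left(-24 - 18 \cdot 5^{2}\right) \left(-350\right) = - 48 \left(-24 - 450\right) \left(-350\right) = \left(-48\right) \left(-474\right) \left(-350\right) = 22752 \left(-350\right) = -7963200$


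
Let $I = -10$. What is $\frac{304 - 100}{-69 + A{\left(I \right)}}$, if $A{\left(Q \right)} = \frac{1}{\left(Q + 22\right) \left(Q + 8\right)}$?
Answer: $- \frac{4896}{1657} \approx -2.9547$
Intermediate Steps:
$A{\left(Q \right)} = \frac{1}{\left(8 + Q\right) \left(22 + Q\right)}$ ($A{\left(Q \right)} = \frac{1}{\left(22 + Q\right) \left(8 + Q\right)} = \frac{1}{\left(8 + Q\right) \left(22 + Q\right)}$)
$\frac{304 - 100}{-69 + A{\left(I \right)}} = \frac{304 - 100}{-69 + \frac{1}{176 + \left(-10\right)^{2} + 30 \left(-10\right)}} = \frac{204}{-69 + \frac{1}{176 + 100 - 300}} = \frac{204}{-69 + \frac{1}{-24}} = \frac{204}{-69 - \frac{1}{24}} = \frac{204}{- \frac{1657}{24}} = 204 \left(- \frac{24}{1657}\right) = - \frac{4896}{1657}$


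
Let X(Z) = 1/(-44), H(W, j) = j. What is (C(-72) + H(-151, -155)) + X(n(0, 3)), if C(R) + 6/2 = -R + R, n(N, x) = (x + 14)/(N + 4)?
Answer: -6953/44 ≈ -158.02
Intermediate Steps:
n(N, x) = (14 + x)/(4 + N)
X(Z) = -1/44
C(R) = -3 (C(R) = -3 + (-R + R) = -3 + 0 = -3)
(C(-72) + H(-151, -155)) + X(n(0, 3)) = (-3 - 155) - 1/44 = -158 - 1/44 = -6953/44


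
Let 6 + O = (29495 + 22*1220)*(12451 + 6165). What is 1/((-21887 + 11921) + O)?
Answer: 1/1048722388 ≈ 9.5354e-10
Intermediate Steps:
O = 1048732354 (O = -6 + (29495 + 22*1220)*(12451 + 6165) = -6 + (29495 + 26840)*18616 = -6 + 56335*18616 = -6 + 1048732360 = 1048732354)
1/((-21887 + 11921) + O) = 1/((-21887 + 11921) + 1048732354) = 1/(-9966 + 1048732354) = 1/1048722388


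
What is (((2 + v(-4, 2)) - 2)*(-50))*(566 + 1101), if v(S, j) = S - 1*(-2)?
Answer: 166700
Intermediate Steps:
v(S, j) = 2 + S (v(S, j) = S + 2 = 2 + S)
(((2 + v(-4, 2)) - 2)*(-50))*(566 + 1101) = (((2 + (2 - 4)) - 2)*(-50))*(566 + 1101) = (((2 - 2) - 2)*(-50))*1667 = ((0 - 2)*(-50))*1667 = -2*(-50)*1667 = 100*1667 = 166700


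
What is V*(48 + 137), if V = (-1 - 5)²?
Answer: 6660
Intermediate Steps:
V = 36 (V = (-6)² = 36)
V*(48 + 137) = 36*(48 + 137) = 36*185 = 6660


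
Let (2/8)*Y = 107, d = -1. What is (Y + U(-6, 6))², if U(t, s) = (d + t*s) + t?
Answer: 148225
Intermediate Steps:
U(t, s) = -1 + t + s*t (U(t, s) = (-1 + t*s) + t = (-1 + s*t) + t = -1 + t + s*t)
Y = 428 (Y = 4*107 = 428)
(Y + U(-6, 6))² = (428 + (-1 - 6 + 6*(-6)))² = (428 + (-1 - 6 - 36))² = (428 - 43)² = 385² = 148225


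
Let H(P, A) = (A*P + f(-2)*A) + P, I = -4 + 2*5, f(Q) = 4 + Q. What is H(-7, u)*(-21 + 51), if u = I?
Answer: -1110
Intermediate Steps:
I = 6 (I = -4 + 10 = 6)
u = 6
H(P, A) = P + 2*A + A*P (H(P, A) = (A*P + (4 - 2)*A) + P = (A*P + 2*A) + P = (2*A + A*P) + P = P + 2*A + A*P)
H(-7, u)*(-21 + 51) = (-7 + 2*6 + 6*(-7))*(-21 + 51) = (-7 + 12 - 42)*30 = -37*30 = -1110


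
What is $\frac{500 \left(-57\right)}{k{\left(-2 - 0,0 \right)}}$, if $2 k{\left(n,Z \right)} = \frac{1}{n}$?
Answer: $114000$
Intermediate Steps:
$k{\left(n,Z \right)} = \frac{1}{2 n}$
$\frac{500 \left(-57\right)}{k{\left(-2 - 0,0 \right)}} = \frac{500 \left(-57\right)}{\frac{1}{2} \frac{1}{-2 - 0}} = - \frac{28500}{\frac{1}{2} \frac{1}{-2 + 0}} = - \frac{28500}{\frac{1}{2} \frac{1}{-2}} = - \frac{28500}{\frac{1}{2} \left(- \frac{1}{2}\right)} = - \frac{28500}{- \frac{1}{4}} = \left(-28500\right) \left(-4\right) = 114000$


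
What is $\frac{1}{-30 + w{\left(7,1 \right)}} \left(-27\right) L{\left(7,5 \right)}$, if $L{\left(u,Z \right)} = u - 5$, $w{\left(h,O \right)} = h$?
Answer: $\frac{54}{23} \approx 2.3478$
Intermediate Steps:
$L{\left(u,Z \right)} = -5 + u$
$\frac{1}{-30 + w{\left(7,1 \right)}} \left(-27\right) L{\left(7,5 \right)} = \frac{1}{-30 + 7} \left(-27\right) \left(-5 + 7\right) = \frac{1}{-23} \left(-27\right) 2 = \left(- \frac{1}{23}\right) \left(-27\right) 2 = \frac{27}{23} \cdot 2 = \frac{54}{23}$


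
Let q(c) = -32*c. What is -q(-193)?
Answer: -6176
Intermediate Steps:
-q(-193) = -(-32)*(-193) = -1*6176 = -6176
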